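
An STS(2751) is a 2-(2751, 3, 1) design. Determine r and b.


An STS(v) is a 2-(v, 3, 1) BIBD: block size k = 3, λ = 1.
Replication: r(k − 1) = λ(v − 1) ⇒ r·2 = 2751 − 1 = 2750 ⇒ r = 1375.
Block count: bk = vr ⇒ b·3 = 2751·1375 = 3782625 ⇒ b = 1260875.

r = 1375, b = 1260875.


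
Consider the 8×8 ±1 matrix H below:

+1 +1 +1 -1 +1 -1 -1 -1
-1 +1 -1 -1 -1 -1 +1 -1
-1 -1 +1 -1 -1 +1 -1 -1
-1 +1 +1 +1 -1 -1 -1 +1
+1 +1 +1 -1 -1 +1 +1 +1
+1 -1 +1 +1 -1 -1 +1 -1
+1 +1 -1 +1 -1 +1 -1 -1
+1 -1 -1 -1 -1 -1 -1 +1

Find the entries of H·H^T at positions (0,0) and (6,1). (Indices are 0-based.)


Row 0 of H: [1, 1, 1, -1, 1, -1, -1, -1].
Row 1 of H: [-1, 1, -1, -1, -1, -1, 1, -1].
Row 6 of H: [1, 1, -1, 1, -1, 1, -1, -1].
(H·H^T)[0][0] = Σ_j H[0][j]·H[0][j] = (1)² + (1)² + (1)² + (-1)² + (1)² + (-1)² + (-1)² + (-1)² = 1 + 1 + 1 + 1 + 1 + 1 + 1 + 1 = 8.
(H·H^T)[6][1] = Σ_j H[6][j]·H[1][j] = (1)·(-1) + (1)·(1) + (-1)·(-1) + (1)·(-1) + (-1)·(-1) + (1)·(-1) + (-1)·(1) + (-1)·(-1) = -1 + 1 + 1 + -1 + 1 + -1 + -1 + 1 = 0.
So rows 6 and 1 are orthogonal; the diagonal entry equals n = 8.

(0,0) entry = 8; (6,1) entry = 0.


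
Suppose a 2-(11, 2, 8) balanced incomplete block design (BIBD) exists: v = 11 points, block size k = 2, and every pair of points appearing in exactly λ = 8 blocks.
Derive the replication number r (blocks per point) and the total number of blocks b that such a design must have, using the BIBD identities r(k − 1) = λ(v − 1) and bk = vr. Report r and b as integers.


Any 2-(v, k, λ) BIBD satisfies two necessary conditions:
  (i)  Each point sits in r blocks, and counting incidences through any fixed point gives r(k − 1) = λ(v − 1), so r = λ(v − 1)/(k − 1).
  (ii) Total incidences bk = vr, so b = vr/k.
Step 1: r = λ(v − 1)/(k − 1) = 8·(11 − 1)/(2 − 1) = 8·10/1 = 80/1 = 80.
Step 2: b = vr/k = 11·80/2 = 880/2 = 440.
Check integrality: r = 80 ∈ Z ✓, b = 440 ∈ Z ✓.
(These identities are necessary conditions: they determine r and b for any design with these parameters, but do not by themselves prove that one exists.)

r = 80, b = 440.


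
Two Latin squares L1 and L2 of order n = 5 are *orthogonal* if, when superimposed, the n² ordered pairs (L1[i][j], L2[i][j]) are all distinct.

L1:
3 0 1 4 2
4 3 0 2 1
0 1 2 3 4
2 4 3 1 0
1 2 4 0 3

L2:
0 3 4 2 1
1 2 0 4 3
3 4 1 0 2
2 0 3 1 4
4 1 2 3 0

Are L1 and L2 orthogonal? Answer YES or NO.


Form the n² = 25 superimposed pairs (L1[i][j], L2[i][j]), row by row (rows and columns indexed from 0):
row 0: (3,0) (0,3) (1,4) (4,2) (2,1)
row 1: (4,1) (3,2) (0,0) (2,4) (1,3)
row 2: (0,3) (1,4) (2,1) (3,0) (4,2)
row 3: (2,2) (4,0) (3,3) (1,1) (0,4)
row 4: (1,4) (2,1) (4,2) (0,3) (3,0)
Orthogonality requires all 25 pairs distinct.
But the pair (0,3) repeats: cell (0,1) has L1 = 0, L2 = 3, and cell (2,0) has L1 = 0, L2 = 3.
A repeated pair means some other pair never occurs (only 15 distinct pairs out of 25), so the squares are not orthogonal.
Conclusion: NO.

NO


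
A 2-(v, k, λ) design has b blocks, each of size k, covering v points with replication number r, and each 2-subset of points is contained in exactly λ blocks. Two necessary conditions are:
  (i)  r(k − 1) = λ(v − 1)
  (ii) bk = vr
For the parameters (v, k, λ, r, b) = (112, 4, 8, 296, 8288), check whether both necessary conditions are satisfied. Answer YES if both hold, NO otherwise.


Condition (i): r(k − 1) = 296·3 = 888; λ(v − 1) = 8·111 = 888. Match? YES.
Condition (ii): bk = 8288·4 = 33152; vr = 112·296 = 33152. Match? YES.
Both conditions hold? YES.

YES


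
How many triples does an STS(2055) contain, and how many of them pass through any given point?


An STS(v) is a 2-(v, 3, 1) BIBD: block size k = 3, λ = 1.
Replication: r(k − 1) = λ(v − 1) ⇒ r·2 = 2055 − 1 = 2054 ⇒ r = 1027.
Block count: bk = vr ⇒ b·3 = 2055·1027 = 2110485 ⇒ b = 703495.

r = 1027, b = 703495.


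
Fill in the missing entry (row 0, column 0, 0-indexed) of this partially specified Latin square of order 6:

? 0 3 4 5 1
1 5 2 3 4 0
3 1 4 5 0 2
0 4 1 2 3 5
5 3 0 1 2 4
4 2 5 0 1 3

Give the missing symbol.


Row 0 contains symbols [0, 1, 3, 4, 5] — missing [2].
Column 0 contains symbols [0, 1, 3, 4, 5] — missing [2].
The missing symbol must appear in both missing sets; intersection = [2].
Therefore the hidden value is 2.

Missing value = 2.


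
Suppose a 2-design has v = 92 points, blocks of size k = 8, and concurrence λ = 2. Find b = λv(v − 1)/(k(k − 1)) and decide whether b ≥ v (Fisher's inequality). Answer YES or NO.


r = λ(v − 1)/(k − 1) = 2·91/7 = 26.
b = vr/k = 92·26/8 = 299.
Fisher's inequality: b ≥ v ⇔ 299 ≥ 92? YES.

YES


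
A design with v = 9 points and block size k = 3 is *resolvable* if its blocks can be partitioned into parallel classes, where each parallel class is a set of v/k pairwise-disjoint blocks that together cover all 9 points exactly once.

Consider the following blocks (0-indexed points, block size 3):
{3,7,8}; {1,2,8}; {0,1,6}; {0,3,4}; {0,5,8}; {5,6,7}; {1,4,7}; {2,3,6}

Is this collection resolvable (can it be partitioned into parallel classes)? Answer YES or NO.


v = 9, block size k = 3, number of blocks = 8.
For resolvability, blocks must partition into parallel classes of size v/k = 3.
Total blocks must therefore be a multiple of 3: 8 = 3·2 + 2 ⇒ not divisible ✗.
Resolvable? NO.

NO


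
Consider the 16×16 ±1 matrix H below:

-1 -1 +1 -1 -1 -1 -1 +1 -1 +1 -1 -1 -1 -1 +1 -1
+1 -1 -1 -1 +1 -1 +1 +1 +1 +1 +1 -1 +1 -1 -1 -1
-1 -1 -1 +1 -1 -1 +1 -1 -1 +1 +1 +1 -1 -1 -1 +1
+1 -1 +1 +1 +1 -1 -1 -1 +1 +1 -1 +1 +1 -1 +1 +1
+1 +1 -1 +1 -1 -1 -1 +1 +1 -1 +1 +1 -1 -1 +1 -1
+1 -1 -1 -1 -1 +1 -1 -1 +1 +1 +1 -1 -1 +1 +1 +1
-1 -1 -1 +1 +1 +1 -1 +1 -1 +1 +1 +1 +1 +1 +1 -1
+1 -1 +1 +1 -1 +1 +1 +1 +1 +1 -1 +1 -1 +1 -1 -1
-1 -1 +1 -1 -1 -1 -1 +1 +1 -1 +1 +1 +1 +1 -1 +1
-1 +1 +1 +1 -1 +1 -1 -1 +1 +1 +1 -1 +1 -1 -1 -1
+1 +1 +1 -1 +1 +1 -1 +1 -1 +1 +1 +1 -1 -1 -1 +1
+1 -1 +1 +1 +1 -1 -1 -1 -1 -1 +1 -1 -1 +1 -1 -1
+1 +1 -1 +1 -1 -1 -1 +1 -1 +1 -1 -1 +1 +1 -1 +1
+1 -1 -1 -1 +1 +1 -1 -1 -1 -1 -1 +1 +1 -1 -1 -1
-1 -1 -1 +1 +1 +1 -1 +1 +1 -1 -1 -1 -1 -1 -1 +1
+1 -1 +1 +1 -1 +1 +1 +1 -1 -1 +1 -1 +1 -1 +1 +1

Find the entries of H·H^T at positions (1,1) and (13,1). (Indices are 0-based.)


Row 1 of H: [1, -1, -1, -1, 1, -1, 1, 1, 1, 1, 1, -1, 1, -1, -1, -1].
Row 13 of H: [1, -1, -1, -1, 1, 1, -1, -1, -1, -1, -1, 1, 1, -1, -1, -1].
(H·H^T)[1][1] = Σ_j H[1][j]·H[1][j] = (1)² + (-1)² + (-1)² + (-1)² + (1)² + (-1)² + (1)² + (1)² + (1)² + (1)² + (1)² + (-1)² + (1)² + (-1)² + (-1)² + (-1)² = 1 + 1 + 1 + 1 + 1 + 1 + 1 + 1 + 1 + 1 + 1 + 1 + 1 + 1 + 1 + 1 = 16.
(H·H^T)[13][1] = Σ_j H[13][j]·H[1][j] = (1)·(1) + (-1)·(-1) + (-1)·(-1) + (-1)·(-1) + (1)·(1) + (1)·(-1) + (-1)·(1) + (-1)·(1) + (-1)·(1) + (-1)·(1) + (-1)·(1) + (1)·(-1) + (1)·(1) + (-1)·(-1) + (-1)·(-1) + (-1)·(-1) = 1 + 1 + 1 + 1 + 1 + -1 + -1 + -1 + -1 + -1 + -1 + -1 + 1 + 1 + 1 + 1 = 2.
Rows 13 and 1 are not orthogonal (dot product = 2 ≠ 0), so H is not a Hadamard matrix.

(1,1) entry = 16; (13,1) entry = 2.


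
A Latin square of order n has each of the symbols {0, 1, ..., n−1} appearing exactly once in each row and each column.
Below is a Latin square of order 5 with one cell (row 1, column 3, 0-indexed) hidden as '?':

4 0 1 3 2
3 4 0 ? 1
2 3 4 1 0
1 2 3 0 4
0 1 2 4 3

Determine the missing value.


Row 1 contains symbols [0, 1, 3, 4] — missing [2].
Column 3 contains symbols [0, 1, 3, 4] — missing [2].
The missing symbol must appear in both missing sets; intersection = [2].
Therefore the hidden value is 2.

Missing value = 2.


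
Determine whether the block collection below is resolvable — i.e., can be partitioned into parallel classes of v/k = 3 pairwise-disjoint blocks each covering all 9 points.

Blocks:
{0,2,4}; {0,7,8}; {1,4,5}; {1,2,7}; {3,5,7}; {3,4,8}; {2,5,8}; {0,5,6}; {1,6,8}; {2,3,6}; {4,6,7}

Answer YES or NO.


v = 9, block size k = 3, number of blocks = 11.
For resolvability, blocks must partition into parallel classes of size v/k = 3.
Total blocks must therefore be a multiple of 3: 11 = 3·3 + 2 ⇒ not divisible ✗.
Resolvable? NO.

NO


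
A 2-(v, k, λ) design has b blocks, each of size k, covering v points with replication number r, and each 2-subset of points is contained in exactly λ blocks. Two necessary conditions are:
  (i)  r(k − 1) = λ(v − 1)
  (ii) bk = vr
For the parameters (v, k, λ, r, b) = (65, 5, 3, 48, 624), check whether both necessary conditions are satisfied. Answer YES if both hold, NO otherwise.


Condition (i): r(k − 1) = 48·4 = 192; λ(v − 1) = 3·64 = 192. Match? YES.
Condition (ii): bk = 624·5 = 3120; vr = 65·48 = 3120. Match? YES.
Both conditions hold? YES.

YES


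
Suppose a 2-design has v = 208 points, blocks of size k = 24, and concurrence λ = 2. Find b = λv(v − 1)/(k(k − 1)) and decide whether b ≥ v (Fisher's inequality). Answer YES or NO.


r = λ(v − 1)/(k − 1) = 2·207/23 = 18.
b = vr/k = 208·18/24 = 156.
Fisher's inequality: b ≥ v ⇔ 156 ≥ 208? NO.

NO


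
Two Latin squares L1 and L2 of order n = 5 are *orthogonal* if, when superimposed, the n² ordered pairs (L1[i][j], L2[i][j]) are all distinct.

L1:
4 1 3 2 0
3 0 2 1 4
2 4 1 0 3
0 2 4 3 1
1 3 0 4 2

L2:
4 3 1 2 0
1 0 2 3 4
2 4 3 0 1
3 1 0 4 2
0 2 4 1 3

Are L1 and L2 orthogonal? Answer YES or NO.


Form the n² = 25 superimposed pairs (L1[i][j], L2[i][j]), row by row (rows and columns indexed from 0):
row 0: (4,4) (1,3) (3,1) (2,2) (0,0)
row 1: (3,1) (0,0) (2,2) (1,3) (4,4)
row 2: (2,2) (4,4) (1,3) (0,0) (3,1)
row 3: (0,3) (2,1) (4,0) (3,4) (1,2)
row 4: (1,0) (3,2) (0,4) (4,1) (2,3)
Orthogonality requires all 25 pairs distinct.
But the pair (3,1) repeats: cell (0,2) has L1 = 3, L2 = 1, and cell (1,0) has L1 = 3, L2 = 1.
A repeated pair means some other pair never occurs (only 15 distinct pairs out of 25), so the squares are not orthogonal.
Conclusion: NO.

NO


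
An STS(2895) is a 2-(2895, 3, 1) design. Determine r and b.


An STS(v) is a 2-(v, 3, 1) BIBD: block size k = 3, λ = 1.
Replication: r(k − 1) = λ(v − 1) ⇒ r·2 = 2895 − 1 = 2894 ⇒ r = 1447.
Block count: bk = vr ⇒ b·3 = 2895·1447 = 4189065 ⇒ b = 1396355.
(Check via b = v(v − 1)/6 = 2895·2894/6 = 8378130/6 = 1396355.)

r = 1447, b = 1396355.


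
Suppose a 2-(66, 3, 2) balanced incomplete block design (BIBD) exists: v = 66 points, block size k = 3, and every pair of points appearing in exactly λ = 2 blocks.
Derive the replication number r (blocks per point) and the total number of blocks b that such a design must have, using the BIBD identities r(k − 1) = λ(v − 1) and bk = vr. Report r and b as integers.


Any 2-(v, k, λ) BIBD satisfies two necessary conditions:
  (i)  Each point sits in r blocks, and counting incidences through any fixed point gives r(k − 1) = λ(v − 1), so r = λ(v − 1)/(k − 1).
  (ii) Total incidences bk = vr, so b = vr/k.
Step 1: r = λ(v − 1)/(k − 1) = 2·(66 − 1)/(3 − 1) = 2·65/2 = 130/2 = 65.
Step 2: b = vr/k = 66·65/3 = 4290/3 = 1430.
Check integrality: r = 65 ∈ Z ✓, b = 1430 ∈ Z ✓.
(These identities are necessary conditions: they determine r and b for any design with these parameters, but do not by themselves prove that one exists.)

r = 65, b = 1430.


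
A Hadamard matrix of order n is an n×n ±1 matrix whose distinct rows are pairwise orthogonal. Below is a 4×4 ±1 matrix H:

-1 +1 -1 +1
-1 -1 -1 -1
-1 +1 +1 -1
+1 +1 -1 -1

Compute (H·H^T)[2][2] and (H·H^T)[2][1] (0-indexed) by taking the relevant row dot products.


Row 1 of H: [-1, -1, -1, -1].
Row 2 of H: [-1, 1, 1, -1].
(H·H^T)[2][2] = Σ_j H[2][j]·H[2][j] = (-1)² + (1)² + (1)² + (-1)² = 1 + 1 + 1 + 1 = 4.
(H·H^T)[2][1] = Σ_j H[2][j]·H[1][j] = (-1)·(-1) + (1)·(-1) + (1)·(-1) + (-1)·(-1) = 1 + -1 + -1 + 1 = 0.
So rows 2 and 1 are orthogonal; the diagonal entry equals n = 4.

(2,2) entry = 4; (2,1) entry = 0.


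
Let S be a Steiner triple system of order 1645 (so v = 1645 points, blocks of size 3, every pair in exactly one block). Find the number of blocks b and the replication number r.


An STS(v) is a 2-(v, 3, 1) BIBD: block size k = 3, λ = 1.
Replication: r(k − 1) = λ(v − 1) ⇒ r·2 = 1645 − 1 = 1644 ⇒ r = 822.
Block count: bk = vr ⇒ b·3 = 1645·822 = 1352190 ⇒ b = 450730.

r = 822, b = 450730.


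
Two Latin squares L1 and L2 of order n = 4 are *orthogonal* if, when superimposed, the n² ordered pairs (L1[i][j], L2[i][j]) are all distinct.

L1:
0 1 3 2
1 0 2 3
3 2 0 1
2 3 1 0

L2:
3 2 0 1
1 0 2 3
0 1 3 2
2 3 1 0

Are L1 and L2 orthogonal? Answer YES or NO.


Form the n² = 16 superimposed pairs (L1[i][j], L2[i][j]), row by row (rows and columns indexed from 0):
row 0: (0,3) (1,2) (3,0) (2,1)
row 1: (1,1) (0,0) (2,2) (3,3)
row 2: (3,0) (2,1) (0,3) (1,2)
row 3: (2,2) (3,3) (1,1) (0,0)
Orthogonality requires all 16 pairs distinct.
But the pair (3,0) repeats: cell (0,2) has L1 = 3, L2 = 0, and cell (2,0) has L1 = 3, L2 = 0.
A repeated pair means some other pair never occurs (only 8 distinct pairs out of 16), so the squares are not orthogonal.
Conclusion: NO.

NO


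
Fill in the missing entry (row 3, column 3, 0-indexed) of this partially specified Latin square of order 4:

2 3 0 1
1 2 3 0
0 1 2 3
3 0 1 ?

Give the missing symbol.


Row 3 contains symbols [0, 1, 3] — missing [2].
Column 3 contains symbols [0, 1, 3] — missing [2].
The missing symbol must appear in both missing sets; intersection = [2].
Therefore the hidden value is 2.

Missing value = 2.


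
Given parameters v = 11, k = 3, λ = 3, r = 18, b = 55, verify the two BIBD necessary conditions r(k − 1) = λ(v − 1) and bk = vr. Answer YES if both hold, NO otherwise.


Condition (i): r(k − 1) = 18·2 = 36; λ(v − 1) = 3·10 = 30. Match? NO.
Condition (ii): bk = 55·3 = 165; vr = 11·18 = 198. Match? NO.
Both conditions hold? NO.

NO


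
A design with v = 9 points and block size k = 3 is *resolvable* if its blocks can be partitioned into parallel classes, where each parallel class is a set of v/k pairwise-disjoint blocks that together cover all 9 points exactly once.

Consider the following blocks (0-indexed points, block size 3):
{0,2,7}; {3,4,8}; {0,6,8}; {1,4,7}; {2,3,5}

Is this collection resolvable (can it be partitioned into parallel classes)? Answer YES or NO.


v = 9, block size k = 3, number of blocks = 5.
For resolvability, blocks must partition into parallel classes of size v/k = 3.
Total blocks must therefore be a multiple of 3: 5 = 3·1 + 2 ⇒ not divisible ✗.
Resolvable? NO.

NO


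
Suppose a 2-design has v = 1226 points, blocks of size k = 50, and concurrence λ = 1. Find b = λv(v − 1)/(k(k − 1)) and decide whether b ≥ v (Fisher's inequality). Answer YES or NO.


r = λ(v − 1)/(k − 1) = 1·1225/49 = 25.
b = vr/k = 1226·25/50 = 613.
Fisher's inequality: b ≥ v ⇔ 613 ≥ 1226? NO.

NO


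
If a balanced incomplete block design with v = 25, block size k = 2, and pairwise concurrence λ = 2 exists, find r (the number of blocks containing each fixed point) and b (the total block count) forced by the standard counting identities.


Any 2-(v, k, λ) BIBD satisfies two necessary conditions:
  (i)  Each point sits in r blocks, and counting incidences through any fixed point gives r(k − 1) = λ(v − 1), so r = λ(v − 1)/(k − 1).
  (ii) Total incidences bk = vr, so b = vr/k.
Step 1: r = λ(v − 1)/(k − 1) = 2·(25 − 1)/(2 − 1) = 2·24/1 = 48/1 = 48.
Step 2: b = vr/k = 25·48/2 = 1200/2 = 600.
Check integrality: r = 48 ∈ Z ✓, b = 600 ∈ Z ✓.
(These identities are necessary conditions: they determine r and b for any design with these parameters, but do not by themselves prove that one exists.)

r = 48, b = 600.


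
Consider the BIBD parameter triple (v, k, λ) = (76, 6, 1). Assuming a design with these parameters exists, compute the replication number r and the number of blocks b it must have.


Any 2-(v, k, λ) BIBD satisfies two necessary conditions:
  (i)  Each point sits in r blocks, and counting incidences through any fixed point gives r(k − 1) = λ(v − 1), so r = λ(v − 1)/(k − 1).
  (ii) Total incidences bk = vr, so b = vr/k.
Step 1: r = λ(v − 1)/(k − 1) = 1·(76 − 1)/(6 − 1) = 1·75/5 = 75/5 = 15.
Step 2: b = vr/k = 76·15/6 = 1140/6 = 190.
Check integrality: r = 15 ∈ Z ✓, b = 190 ∈ Z ✓.
(These identities are necessary conditions: they determine r and b for any design with these parameters, but do not by themselves prove that one exists.)

r = 15, b = 190.


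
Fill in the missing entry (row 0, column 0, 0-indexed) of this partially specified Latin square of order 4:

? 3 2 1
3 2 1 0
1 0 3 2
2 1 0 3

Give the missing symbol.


Row 0 contains symbols [1, 2, 3] — missing [0].
Column 0 contains symbols [1, 2, 3] — missing [0].
The missing symbol must appear in both missing sets; intersection = [0].
Therefore the hidden value is 0.

Missing value = 0.


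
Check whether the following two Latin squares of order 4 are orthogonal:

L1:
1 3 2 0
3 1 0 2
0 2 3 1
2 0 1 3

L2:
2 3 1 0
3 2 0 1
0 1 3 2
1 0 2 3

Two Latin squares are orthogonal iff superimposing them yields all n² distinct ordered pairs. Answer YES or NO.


Form the n² = 16 superimposed pairs (L1[i][j], L2[i][j]), row by row (rows and columns indexed from 0):
row 0: (1,2) (3,3) (2,1) (0,0)
row 1: (3,3) (1,2) (0,0) (2,1)
row 2: (0,0) (2,1) (3,3) (1,2)
row 3: (2,1) (0,0) (1,2) (3,3)
Orthogonality requires all 16 pairs distinct.
But the pair (3,3) repeats: cell (0,1) has L1 = 3, L2 = 3, and cell (1,0) has L1 = 3, L2 = 3.
A repeated pair means some other pair never occurs (only 4 distinct pairs out of 16), so the squares are not orthogonal.
Conclusion: NO.

NO


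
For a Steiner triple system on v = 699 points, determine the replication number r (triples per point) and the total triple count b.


An STS(v) is a 2-(v, 3, 1) BIBD: block size k = 3, λ = 1.
Replication: r(k − 1) = λ(v − 1) ⇒ r·2 = 699 − 1 = 698 ⇒ r = 349.
Block count: bk = vr ⇒ b·3 = 699·349 = 243951 ⇒ b = 81317.

r = 349, b = 81317.


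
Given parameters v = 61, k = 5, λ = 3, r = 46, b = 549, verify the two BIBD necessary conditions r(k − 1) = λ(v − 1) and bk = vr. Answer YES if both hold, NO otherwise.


Condition (i): r(k − 1) = 46·4 = 184; λ(v − 1) = 3·60 = 180. Match? NO.
Condition (ii): bk = 549·5 = 2745; vr = 61·46 = 2806. Match? NO.
Both conditions hold? NO.

NO


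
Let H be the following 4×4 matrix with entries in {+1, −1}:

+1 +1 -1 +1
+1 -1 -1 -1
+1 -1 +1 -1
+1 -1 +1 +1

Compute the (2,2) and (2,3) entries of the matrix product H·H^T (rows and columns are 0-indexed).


Row 2 of H: [1, -1, 1, -1].
Row 3 of H: [1, -1, 1, 1].
(H·H^T)[2][2] = Σ_j H[2][j]·H[2][j] = (1)² + (-1)² + (1)² + (-1)² = 1 + 1 + 1 + 1 = 4.
(H·H^T)[2][3] = Σ_j H[2][j]·H[3][j] = (1)·(1) + (-1)·(-1) + (1)·(1) + (-1)·(1) = 1 + 1 + 1 + -1 = 2.
Rows 2 and 3 are not orthogonal (dot product = 2 ≠ 0), so H is not a Hadamard matrix.

(2,2) entry = 4; (2,3) entry = 2.


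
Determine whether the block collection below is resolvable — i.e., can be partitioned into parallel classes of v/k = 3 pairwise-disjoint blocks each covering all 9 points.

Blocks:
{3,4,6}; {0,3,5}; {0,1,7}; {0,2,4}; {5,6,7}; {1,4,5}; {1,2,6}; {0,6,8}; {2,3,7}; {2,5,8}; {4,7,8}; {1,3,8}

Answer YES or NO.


v = 9, block size k = 3, number of blocks = 12.
For resolvability, blocks must partition into parallel classes of size v/k = 3.
Total blocks must therefore be a multiple of 3: 12 = 3·4 + 0 ⇒ divisible ✓.
Greedy packing gives 4 candidate class(es). Each should be a full parallel class (size 3, covers all 9 points).
  Class 1 (3 blocks): {3,4,6}; {0,1,7}; {2,5,8}. Points covered: [0, 1, 2, 3, 4, 5, 6, 7, 8].
  Class 2 (3 blocks): {0,3,5}; {1,2,6}; {4,7,8}. Points covered: [0, 1, 2, 3, 4, 5, 6, 7, 8].
  Class 3 (3 blocks): {0,2,4}; {5,6,7}; {1,3,8}. Points covered: [0, 1, 2, 3, 4, 5, 6, 7, 8].
  Class 4 (3 blocks): {1,4,5}; {0,6,8}; {2,3,7}. Points covered: [0, 1, 2, 3, 4, 5, 6, 7, 8].
All classes full (size 3)? YES. All classes cover every point? YES.
Resolvable? YES.

YES


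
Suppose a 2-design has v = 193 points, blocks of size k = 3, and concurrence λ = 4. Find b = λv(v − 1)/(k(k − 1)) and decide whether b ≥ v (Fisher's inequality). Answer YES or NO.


r = λ(v − 1)/(k − 1) = 4·192/2 = 384.
b = vr/k = 193·384/3 = 24704.
Fisher's inequality: b ≥ v ⇔ 24704 ≥ 193? YES.

YES


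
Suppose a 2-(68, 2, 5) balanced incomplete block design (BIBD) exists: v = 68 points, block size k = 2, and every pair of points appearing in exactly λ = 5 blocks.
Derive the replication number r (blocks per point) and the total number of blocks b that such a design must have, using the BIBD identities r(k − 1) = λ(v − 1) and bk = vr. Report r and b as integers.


Any 2-(v, k, λ) BIBD satisfies two necessary conditions:
  (i)  Each point sits in r blocks, and counting incidences through any fixed point gives r(k − 1) = λ(v − 1), so r = λ(v − 1)/(k − 1).
  (ii) Total incidences bk = vr, so b = vr/k.
Step 1: r = λ(v − 1)/(k − 1) = 5·(68 − 1)/(2 − 1) = 5·67/1 = 335/1 = 335.
Step 2: b = vr/k = 68·335/2 = 22780/2 = 11390.
Check integrality: r = 335 ∈ Z ✓, b = 11390 ∈ Z ✓.
(These identities are necessary conditions: they determine r and b for any design with these parameters, but do not by themselves prove that one exists.)

r = 335, b = 11390.


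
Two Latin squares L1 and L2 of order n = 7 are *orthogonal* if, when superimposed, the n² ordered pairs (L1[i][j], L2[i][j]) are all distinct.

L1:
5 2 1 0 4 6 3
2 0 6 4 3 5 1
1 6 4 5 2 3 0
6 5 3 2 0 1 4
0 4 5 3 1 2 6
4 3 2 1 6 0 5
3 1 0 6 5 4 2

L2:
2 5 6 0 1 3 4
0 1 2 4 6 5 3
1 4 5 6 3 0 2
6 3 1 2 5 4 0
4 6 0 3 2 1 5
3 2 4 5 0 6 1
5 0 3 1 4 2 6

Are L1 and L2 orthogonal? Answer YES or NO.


Form the n² = 49 superimposed pairs (L1[i][j], L2[i][j]), row by row (rows and columns indexed from 0):
row 0: (5,2) (2,5) (1,6) (0,0) (4,1) (6,3) (3,4)
row 1: (2,0) (0,1) (6,2) (4,4) (3,6) (5,5) (1,3)
row 2: (1,1) (6,4) (4,5) (5,6) (2,3) (3,0) (0,2)
row 3: (6,6) (5,3) (3,1) (2,2) (0,5) (1,4) (4,0)
row 4: (0,4) (4,6) (5,0) (3,3) (1,2) (2,1) (6,5)
row 5: (4,3) (3,2) (2,4) (1,5) (6,0) (0,6) (5,1)
row 6: (3,5) (1,0) (0,3) (6,1) (5,4) (4,2) (2,6)
Orthogonality requires all 49 pairs distinct.
Check by first coordinate: for each symbol s of L1, list the L2 entries in the n cells where L1 = s; they must all differ.
  L1 = 0: L2 entries (in reading order) 0, 1, 2, 5, 4, 6, 3 — all 7 distinct ✓
  L1 = 1: L2 entries (in reading order) 6, 3, 1, 4, 2, 5, 0 — all 7 distinct ✓
  L1 = 2: L2 entries (in reading order) 5, 0, 3, 2, 1, 4, 6 — all 7 distinct ✓
  L1 = 3: L2 entries (in reading order) 4, 6, 0, 1, 3, 2, 5 — all 7 distinct ✓
  L1 = 4: L2 entries (in reading order) 1, 4, 5, 0, 6, 3, 2 — all 7 distinct ✓
  L1 = 5: L2 entries (in reading order) 2, 5, 6, 3, 0, 1, 4 — all 7 distinct ✓
  L1 = 6: L2 entries (in reading order) 3, 2, 4, 6, 5, 0, 1 — all 7 distinct ✓
Every symbol of L1 meets every symbol of L2 exactly once, so all 49 pairs are distinct (49 of 49).
Conclusion: YES.

YES


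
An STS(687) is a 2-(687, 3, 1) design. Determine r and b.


An STS(v) is a 2-(v, 3, 1) BIBD: block size k = 3, λ = 1.
Replication: r(k − 1) = λ(v − 1) ⇒ r·2 = 687 − 1 = 686 ⇒ r = 343.
Block count: b = v(v − 1)/6 = 687·686/6 = 471282/6 = 78547.

r = 343, b = 78547.


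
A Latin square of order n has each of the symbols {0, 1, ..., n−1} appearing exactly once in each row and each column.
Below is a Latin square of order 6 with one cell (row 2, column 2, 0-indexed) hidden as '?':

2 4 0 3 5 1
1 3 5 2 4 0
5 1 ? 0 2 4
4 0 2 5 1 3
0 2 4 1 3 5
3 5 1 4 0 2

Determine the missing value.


Row 2 contains symbols [0, 1, 2, 4, 5] — missing [3].
Column 2 contains symbols [0, 1, 2, 4, 5] — missing [3].
The missing symbol must appear in both missing sets; intersection = [3].
Therefore the hidden value is 3.

Missing value = 3.


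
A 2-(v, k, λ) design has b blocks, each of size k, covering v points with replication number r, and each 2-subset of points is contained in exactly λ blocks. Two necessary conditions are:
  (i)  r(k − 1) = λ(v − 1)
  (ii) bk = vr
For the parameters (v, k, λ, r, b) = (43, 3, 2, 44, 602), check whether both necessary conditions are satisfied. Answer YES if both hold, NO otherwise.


Condition (i): r(k − 1) = 44·2 = 88; λ(v − 1) = 2·42 = 84. Match? NO.
Condition (ii): bk = 602·3 = 1806; vr = 43·44 = 1892. Match? NO.
Both conditions hold? NO.

NO


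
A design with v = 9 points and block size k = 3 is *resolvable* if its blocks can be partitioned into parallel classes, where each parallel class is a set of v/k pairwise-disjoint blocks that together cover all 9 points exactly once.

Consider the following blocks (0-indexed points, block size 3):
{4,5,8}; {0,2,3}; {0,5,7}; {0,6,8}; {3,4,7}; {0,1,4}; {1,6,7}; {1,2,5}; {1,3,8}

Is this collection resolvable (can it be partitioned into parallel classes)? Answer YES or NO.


v = 9, block size k = 3, number of blocks = 9.
For resolvability, blocks must partition into parallel classes of size v/k = 3.
Total blocks must therefore be a multiple of 3: 9 = 3·3 + 0 ⇒ divisible ✓.
Consider block {0,5,7}. The only other block(s) in the collection disjoint from it are {1,3,8} — just 1 block(s). Any parallel class containing {0,5,7} would need 2 other blocks each disjoint from it, so no parallel class of size 3 can contain {0,5,7}.
Since every block must belong to some parallel class in a resolution, the collection cannot be partitioned into parallel classes.
Resolvable? NO.

NO


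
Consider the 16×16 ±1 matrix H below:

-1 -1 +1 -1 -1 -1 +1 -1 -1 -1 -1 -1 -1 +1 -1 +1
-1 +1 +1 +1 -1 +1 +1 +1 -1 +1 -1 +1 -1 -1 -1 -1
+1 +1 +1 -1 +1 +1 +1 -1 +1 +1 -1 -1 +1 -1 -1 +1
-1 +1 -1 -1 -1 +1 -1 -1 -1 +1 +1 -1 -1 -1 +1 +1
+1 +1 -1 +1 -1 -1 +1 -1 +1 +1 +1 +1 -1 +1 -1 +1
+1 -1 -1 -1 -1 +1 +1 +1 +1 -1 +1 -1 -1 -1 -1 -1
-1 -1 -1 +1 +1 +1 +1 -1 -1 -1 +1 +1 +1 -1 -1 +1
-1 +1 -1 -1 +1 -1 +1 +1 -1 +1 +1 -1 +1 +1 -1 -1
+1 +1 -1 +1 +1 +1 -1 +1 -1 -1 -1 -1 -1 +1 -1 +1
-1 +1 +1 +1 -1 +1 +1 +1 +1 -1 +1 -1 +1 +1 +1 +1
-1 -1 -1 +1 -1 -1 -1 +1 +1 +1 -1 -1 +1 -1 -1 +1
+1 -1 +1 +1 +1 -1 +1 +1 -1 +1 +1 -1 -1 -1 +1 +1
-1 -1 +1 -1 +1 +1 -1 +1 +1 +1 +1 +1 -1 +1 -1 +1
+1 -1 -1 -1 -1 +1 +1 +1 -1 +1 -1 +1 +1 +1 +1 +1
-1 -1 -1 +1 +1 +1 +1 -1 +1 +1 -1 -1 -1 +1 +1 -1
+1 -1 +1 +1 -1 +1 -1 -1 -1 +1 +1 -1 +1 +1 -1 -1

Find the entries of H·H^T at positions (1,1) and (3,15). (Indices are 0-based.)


Row 1 of H: [-1, 1, 1, 1, -1, 1, 1, 1, -1, 1, -1, 1, -1, -1, -1, -1].
Row 3 of H: [-1, 1, -1, -1, -1, 1, -1, -1, -1, 1, 1, -1, -1, -1, 1, 1].
Row 15 of H: [1, -1, 1, 1, -1, 1, -1, -1, -1, 1, 1, -1, 1, 1, -1, -1].
(H·H^T)[1][1] = Σ_j H[1][j]·H[1][j] = (-1)² + (1)² + (1)² + (1)² + (-1)² + (1)² + (1)² + (1)² + (-1)² + (1)² + (-1)² + (1)² + (-1)² + (-1)² + (-1)² + (-1)² = 1 + 1 + 1 + 1 + 1 + 1 + 1 + 1 + 1 + 1 + 1 + 1 + 1 + 1 + 1 + 1 = 16.
(H·H^T)[3][15] = Σ_j H[3][j]·H[15][j] = (-1)·(1) + (1)·(-1) + (-1)·(1) + (-1)·(1) + (-1)·(-1) + (1)·(1) + (-1)·(-1) + (-1)·(-1) + (-1)·(-1) + (1)·(1) + (1)·(1) + (-1)·(-1) + (-1)·(1) + (-1)·(1) + (1)·(-1) + (1)·(-1) = -1 + -1 + -1 + -1 + 1 + 1 + 1 + 1 + 1 + 1 + 1 + 1 + -1 + -1 + -1 + -1 = 0.
So rows 3 and 15 are orthogonal; the diagonal entry equals n = 16.

(1,1) entry = 16; (3,15) entry = 0.


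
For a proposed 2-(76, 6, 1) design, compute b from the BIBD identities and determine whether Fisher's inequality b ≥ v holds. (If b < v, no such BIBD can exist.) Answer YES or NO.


r = λ(v − 1)/(k − 1) = 1·75/5 = 15.
b = vr/k = 76·15/6 = 190.
Fisher's inequality: b ≥ v ⇔ 190 ≥ 76? YES.

YES


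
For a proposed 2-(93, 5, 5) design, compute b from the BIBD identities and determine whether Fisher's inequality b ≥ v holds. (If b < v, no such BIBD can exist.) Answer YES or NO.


r = λ(v − 1)/(k − 1) = 5·92/4 = 115.
b = vr/k = 93·115/5 = 2139.
Fisher's inequality: b ≥ v ⇔ 2139 ≥ 93? YES.

YES


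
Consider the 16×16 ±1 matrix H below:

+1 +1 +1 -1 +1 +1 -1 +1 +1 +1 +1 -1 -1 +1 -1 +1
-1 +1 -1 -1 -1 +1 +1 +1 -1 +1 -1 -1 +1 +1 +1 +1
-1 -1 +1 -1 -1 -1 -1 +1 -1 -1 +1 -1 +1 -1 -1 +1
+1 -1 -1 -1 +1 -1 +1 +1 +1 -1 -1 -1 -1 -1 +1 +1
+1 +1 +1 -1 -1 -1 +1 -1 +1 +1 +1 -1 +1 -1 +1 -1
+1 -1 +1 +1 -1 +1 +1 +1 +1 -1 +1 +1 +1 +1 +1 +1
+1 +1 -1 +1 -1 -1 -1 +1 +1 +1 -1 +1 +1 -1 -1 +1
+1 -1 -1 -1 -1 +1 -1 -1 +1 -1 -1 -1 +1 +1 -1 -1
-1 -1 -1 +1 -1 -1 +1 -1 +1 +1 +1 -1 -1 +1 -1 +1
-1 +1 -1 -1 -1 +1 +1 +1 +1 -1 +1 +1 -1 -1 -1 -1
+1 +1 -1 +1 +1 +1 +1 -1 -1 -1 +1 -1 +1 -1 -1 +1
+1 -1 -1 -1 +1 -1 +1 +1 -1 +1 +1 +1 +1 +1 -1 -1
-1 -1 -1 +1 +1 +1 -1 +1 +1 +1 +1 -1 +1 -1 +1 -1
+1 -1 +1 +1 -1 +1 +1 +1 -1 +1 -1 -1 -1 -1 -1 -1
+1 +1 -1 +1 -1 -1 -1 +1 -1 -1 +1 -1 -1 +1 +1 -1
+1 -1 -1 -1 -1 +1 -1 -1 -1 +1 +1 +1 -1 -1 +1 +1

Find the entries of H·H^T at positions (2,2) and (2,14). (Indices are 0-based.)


Row 2 of H: [-1, -1, 1, -1, -1, -1, -1, 1, -1, -1, 1, -1, 1, -1, -1, 1].
Row 14 of H: [1, 1, -1, 1, -1, -1, -1, 1, -1, -1, 1, -1, -1, 1, 1, -1].
(H·H^T)[2][2] = Σ_j H[2][j]·H[2][j] = (-1)² + (-1)² + (1)² + (-1)² + (-1)² + (-1)² + (-1)² + (1)² + (-1)² + (-1)² + (1)² + (-1)² + (1)² + (-1)² + (-1)² + (1)² = 1 + 1 + 1 + 1 + 1 + 1 + 1 + 1 + 1 + 1 + 1 + 1 + 1 + 1 + 1 + 1 = 16.
(H·H^T)[2][14] = Σ_j H[2][j]·H[14][j] = (-1)·(1) + (-1)·(1) + (1)·(-1) + (-1)·(1) + (-1)·(-1) + (-1)·(-1) + (-1)·(-1) + (1)·(1) + (-1)·(-1) + (-1)·(-1) + (1)·(1) + (-1)·(-1) + (1)·(-1) + (-1)·(1) + (-1)·(1) + (1)·(-1) = -1 + -1 + -1 + -1 + 1 + 1 + 1 + 1 + 1 + 1 + 1 + 1 + -1 + -1 + -1 + -1 = 0.
So rows 2 and 14 are orthogonal; the diagonal entry equals n = 16.

(2,2) entry = 16; (2,14) entry = 0.


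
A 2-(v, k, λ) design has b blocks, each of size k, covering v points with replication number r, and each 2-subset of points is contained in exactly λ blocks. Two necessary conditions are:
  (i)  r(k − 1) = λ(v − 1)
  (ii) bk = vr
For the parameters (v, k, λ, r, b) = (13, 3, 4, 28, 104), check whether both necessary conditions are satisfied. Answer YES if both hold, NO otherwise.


Condition (i): r(k − 1) = 28·2 = 56; λ(v − 1) = 4·12 = 48. Match? NO.
Condition (ii): bk = 104·3 = 312; vr = 13·28 = 364. Match? NO.
Both conditions hold? NO.

NO


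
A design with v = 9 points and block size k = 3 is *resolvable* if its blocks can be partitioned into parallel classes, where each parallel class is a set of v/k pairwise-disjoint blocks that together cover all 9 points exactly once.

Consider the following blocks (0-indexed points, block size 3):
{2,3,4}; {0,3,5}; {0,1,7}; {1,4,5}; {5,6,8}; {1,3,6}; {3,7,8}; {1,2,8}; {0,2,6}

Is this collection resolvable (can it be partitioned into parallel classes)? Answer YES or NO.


v = 9, block size k = 3, number of blocks = 9.
For resolvability, blocks must partition into parallel classes of size v/k = 3.
Total blocks must therefore be a multiple of 3: 9 = 3·3 + 0 ⇒ divisible ✓.
Consider block {0,3,5}. The only other block(s) in the collection disjoint from it are {1,2,8} — just 1 block(s). Any parallel class containing {0,3,5} would need 2 other blocks each disjoint from it, so no parallel class of size 3 can contain {0,3,5}.
Since every block must belong to some parallel class in a resolution, the collection cannot be partitioned into parallel classes.
Resolvable? NO.

NO


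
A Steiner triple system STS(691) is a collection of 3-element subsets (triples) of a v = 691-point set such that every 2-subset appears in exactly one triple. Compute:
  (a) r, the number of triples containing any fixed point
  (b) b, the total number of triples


An STS(v) is a 2-(v, 3, 1) BIBD: block size k = 3, λ = 1.
Replication: r(k − 1) = λ(v − 1) ⇒ r·2 = 691 − 1 = 690 ⇒ r = 345.
Block count: bk = vr ⇒ b·3 = 691·345 = 238395 ⇒ b = 79465.

r = 345, b = 79465.


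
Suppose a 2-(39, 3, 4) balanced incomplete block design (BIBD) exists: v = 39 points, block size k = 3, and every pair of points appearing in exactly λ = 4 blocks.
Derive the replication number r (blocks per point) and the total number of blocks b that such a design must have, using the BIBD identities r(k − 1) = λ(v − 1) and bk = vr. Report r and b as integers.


Any 2-(v, k, λ) BIBD satisfies two necessary conditions:
  (i)  Each point sits in r blocks, and counting incidences through any fixed point gives r(k − 1) = λ(v − 1), so r = λ(v − 1)/(k − 1).
  (ii) Total incidences bk = vr, so b = vr/k.
Step 1: r = λ(v − 1)/(k − 1) = 4·(39 − 1)/(3 − 1) = 4·38/2 = 152/2 = 76.
Step 2: b = vr/k = 39·76/3 = 2964/3 = 988.
Check integrality: r = 76 ∈ Z ✓, b = 988 ∈ Z ✓.
(These identities are necessary conditions: they determine r and b for any design with these parameters, but do not by themselves prove that one exists.)

r = 76, b = 988.


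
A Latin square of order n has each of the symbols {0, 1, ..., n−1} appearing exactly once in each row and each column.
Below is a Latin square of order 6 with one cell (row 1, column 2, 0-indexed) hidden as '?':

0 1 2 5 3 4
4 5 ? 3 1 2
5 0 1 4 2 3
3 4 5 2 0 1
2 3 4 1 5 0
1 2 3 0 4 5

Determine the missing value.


Row 1 contains symbols [1, 2, 3, 4, 5] — missing [0].
Column 2 contains symbols [1, 2, 3, 4, 5] — missing [0].
The missing symbol must appear in both missing sets; intersection = [0].
Therefore the hidden value is 0.

Missing value = 0.


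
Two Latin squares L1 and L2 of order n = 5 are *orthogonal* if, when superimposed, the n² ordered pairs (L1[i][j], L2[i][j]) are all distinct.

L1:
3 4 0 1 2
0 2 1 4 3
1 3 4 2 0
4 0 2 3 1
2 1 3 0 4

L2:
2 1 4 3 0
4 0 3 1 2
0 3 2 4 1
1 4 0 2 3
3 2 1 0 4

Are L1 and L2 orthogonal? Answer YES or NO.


Form the n² = 25 superimposed pairs (L1[i][j], L2[i][j]), row by row (rows and columns indexed from 0):
row 0: (3,2) (4,1) (0,4) (1,3) (2,0)
row 1: (0,4) (2,0) (1,3) (4,1) (3,2)
row 2: (1,0) (3,3) (4,2) (2,4) (0,1)
row 3: (4,1) (0,4) (2,0) (3,2) (1,3)
row 4: (2,3) (1,2) (3,1) (0,0) (4,4)
Orthogonality requires all 25 pairs distinct.
But the pair (0,4) repeats: cell (0,2) has L1 = 0, L2 = 4, and cell (1,0) has L1 = 0, L2 = 4.
A repeated pair means some other pair never occurs (only 15 distinct pairs out of 25), so the squares are not orthogonal.
Conclusion: NO.

NO


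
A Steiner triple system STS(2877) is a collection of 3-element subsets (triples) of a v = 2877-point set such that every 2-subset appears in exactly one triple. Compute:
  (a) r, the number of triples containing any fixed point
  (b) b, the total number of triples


An STS(v) is a 2-(v, 3, 1) BIBD: block size k = 3, λ = 1.
Replication: r(k − 1) = λ(v − 1) ⇒ r·2 = 2877 − 1 = 2876 ⇒ r = 1438.
Block count: bk = vr ⇒ b·3 = 2877·1438 = 4137126 ⇒ b = 1379042.
(Check via b = v(v − 1)/6 = 2877·2876/6 = 8274252/6 = 1379042.)

r = 1438, b = 1379042.


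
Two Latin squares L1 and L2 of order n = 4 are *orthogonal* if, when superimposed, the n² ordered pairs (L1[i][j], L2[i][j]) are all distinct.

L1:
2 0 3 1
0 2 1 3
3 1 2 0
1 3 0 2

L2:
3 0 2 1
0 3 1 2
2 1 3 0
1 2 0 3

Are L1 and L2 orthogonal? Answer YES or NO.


Form the n² = 16 superimposed pairs (L1[i][j], L2[i][j]), row by row (rows and columns indexed from 0):
row 0: (2,3) (0,0) (3,2) (1,1)
row 1: (0,0) (2,3) (1,1) (3,2)
row 2: (3,2) (1,1) (2,3) (0,0)
row 3: (1,1) (3,2) (0,0) (2,3)
Orthogonality requires all 16 pairs distinct.
But the pair (0,0) repeats: cell (0,1) has L1 = 0, L2 = 0, and cell (1,0) has L1 = 0, L2 = 0.
A repeated pair means some other pair never occurs (only 4 distinct pairs out of 16), so the squares are not orthogonal.
Conclusion: NO.

NO


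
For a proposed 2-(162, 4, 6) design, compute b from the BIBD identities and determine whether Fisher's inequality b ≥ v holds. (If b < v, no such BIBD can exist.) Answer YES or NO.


b = λv(v − 1)/(k(k − 1)) = 6·162·161/(4·3) = 156492/12 = 13041.
Compare with v = 162: b ≥ v, so Fisher's inequality holds.

YES


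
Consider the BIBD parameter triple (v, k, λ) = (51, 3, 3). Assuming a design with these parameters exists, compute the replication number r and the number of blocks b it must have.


Any 2-(v, k, λ) BIBD satisfies two necessary conditions:
  (i)  Each point sits in r blocks, and counting incidences through any fixed point gives r(k − 1) = λ(v − 1), so r = λ(v − 1)/(k − 1).
  (ii) Total incidences bk = vr, so b = vr/k.
Step 1: r = λ(v − 1)/(k − 1) = 3·(51 − 1)/(3 − 1) = 3·50/2 = 150/2 = 75.
Step 2: b = vr/k = 51·75/3 = 3825/3 = 1275.
Check integrality: r = 75 ∈ Z ✓, b = 1275 ∈ Z ✓.
(These identities are necessary conditions: they determine r and b for any design with these parameters, but do not by themselves prove that one exists.)

r = 75, b = 1275.


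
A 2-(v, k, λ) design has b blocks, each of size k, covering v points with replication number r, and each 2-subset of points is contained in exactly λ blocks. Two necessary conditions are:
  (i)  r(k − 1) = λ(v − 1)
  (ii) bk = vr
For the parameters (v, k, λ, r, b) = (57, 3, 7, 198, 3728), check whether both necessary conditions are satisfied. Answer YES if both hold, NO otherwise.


Condition (i): r(k − 1) = 198·2 = 396; λ(v − 1) = 7·56 = 392. Match? NO.
Condition (ii): bk = 3728·3 = 11184; vr = 57·198 = 11286. Match? NO.
Both conditions hold? NO.

NO


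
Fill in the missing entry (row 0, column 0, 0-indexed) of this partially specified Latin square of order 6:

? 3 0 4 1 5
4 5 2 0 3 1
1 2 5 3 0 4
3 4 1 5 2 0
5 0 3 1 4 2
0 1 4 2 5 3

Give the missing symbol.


Row 0 contains symbols [0, 1, 3, 4, 5] — missing [2].
Column 0 contains symbols [0, 1, 3, 4, 5] — missing [2].
The missing symbol must appear in both missing sets; intersection = [2].
Therefore the hidden value is 2.

Missing value = 2.


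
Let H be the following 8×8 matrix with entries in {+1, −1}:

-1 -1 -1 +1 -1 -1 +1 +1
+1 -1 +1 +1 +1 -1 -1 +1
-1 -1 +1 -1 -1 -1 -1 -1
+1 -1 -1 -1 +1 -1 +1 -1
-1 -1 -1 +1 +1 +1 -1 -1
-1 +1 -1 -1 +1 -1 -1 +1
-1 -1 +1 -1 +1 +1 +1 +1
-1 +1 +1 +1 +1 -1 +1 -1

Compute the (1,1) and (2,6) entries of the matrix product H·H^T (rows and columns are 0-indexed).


Row 1 of H: [1, -1, 1, 1, 1, -1, -1, 1].
Row 2 of H: [-1, -1, 1, -1, -1, -1, -1, -1].
Row 6 of H: [-1, -1, 1, -1, 1, 1, 1, 1].
(H·H^T)[1][1] = Σ_j H[1][j]·H[1][j] = (1)² + (-1)² + (1)² + (1)² + (1)² + (-1)² + (-1)² + (1)² = 1 + 1 + 1 + 1 + 1 + 1 + 1 + 1 = 8.
(H·H^T)[2][6] = Σ_j H[2][j]·H[6][j] = (-1)·(-1) + (-1)·(-1) + (1)·(1) + (-1)·(-1) + (-1)·(1) + (-1)·(1) + (-1)·(1) + (-1)·(1) = 1 + 1 + 1 + 1 + -1 + -1 + -1 + -1 = 0.
So rows 2 and 6 are orthogonal; the diagonal entry equals n = 8.

(1,1) entry = 8; (2,6) entry = 0.


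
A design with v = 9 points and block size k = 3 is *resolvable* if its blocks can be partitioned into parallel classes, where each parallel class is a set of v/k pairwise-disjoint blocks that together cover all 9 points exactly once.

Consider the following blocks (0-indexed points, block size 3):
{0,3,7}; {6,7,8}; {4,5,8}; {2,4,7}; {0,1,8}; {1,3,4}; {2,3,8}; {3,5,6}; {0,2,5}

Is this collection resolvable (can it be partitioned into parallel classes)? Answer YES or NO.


v = 9, block size k = 3, number of blocks = 9.
For resolvability, blocks must partition into parallel classes of size v/k = 3.
Total blocks must therefore be a multiple of 3: 9 = 3·3 + 0 ⇒ divisible ✓.
Consider block {0,3,7}. The only other block(s) in the collection disjoint from it are {4,5,8} — just 1 block(s). Any parallel class containing {0,3,7} would need 2 other blocks each disjoint from it, so no parallel class of size 3 can contain {0,3,7}.
Since every block must belong to some parallel class in a resolution, the collection cannot be partitioned into parallel classes.
Resolvable? NO.

NO


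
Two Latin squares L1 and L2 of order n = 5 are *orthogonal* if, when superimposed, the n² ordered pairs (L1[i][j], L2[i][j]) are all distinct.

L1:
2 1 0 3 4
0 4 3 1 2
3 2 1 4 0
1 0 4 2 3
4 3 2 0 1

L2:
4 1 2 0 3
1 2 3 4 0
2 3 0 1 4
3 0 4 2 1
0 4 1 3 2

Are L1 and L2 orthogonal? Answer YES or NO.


Form the n² = 25 superimposed pairs (L1[i][j], L2[i][j]), row by row (rows and columns indexed from 0):
row 0: (2,4) (1,1) (0,2) (3,0) (4,3)
row 1: (0,1) (4,2) (3,3) (1,4) (2,0)
row 2: (3,2) (2,3) (1,0) (4,1) (0,4)
row 3: (1,3) (0,0) (4,4) (2,2) (3,1)
row 4: (4,0) (3,4) (2,1) (0,3) (1,2)
Orthogonality requires all 25 pairs distinct.
Check by first coordinate: for each symbol s of L1, list the L2 entries in the n cells where L1 = s; they must all differ.
  L1 = 0: L2 entries (in reading order) 2, 1, 4, 0, 3 — all 5 distinct ✓
  L1 = 1: L2 entries (in reading order) 1, 4, 0, 3, 2 — all 5 distinct ✓
  L1 = 2: L2 entries (in reading order) 4, 0, 3, 2, 1 — all 5 distinct ✓
  L1 = 3: L2 entries (in reading order) 0, 3, 2, 1, 4 — all 5 distinct ✓
  L1 = 4: L2 entries (in reading order) 3, 2, 1, 4, 0 — all 5 distinct ✓
Every symbol of L1 meets every symbol of L2 exactly once, so all 25 pairs are distinct (25 of 25).
Conclusion: YES.

YES
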